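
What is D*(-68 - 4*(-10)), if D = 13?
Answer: -364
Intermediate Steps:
D*(-68 - 4*(-10)) = 13*(-68 - 4*(-10)) = 13*(-68 + 40) = 13*(-28) = -364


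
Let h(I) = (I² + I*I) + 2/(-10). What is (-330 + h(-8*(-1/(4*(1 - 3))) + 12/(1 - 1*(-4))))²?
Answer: 66536649/625 ≈ 1.0646e+5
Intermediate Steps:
h(I) = -⅕ + 2*I² (h(I) = (I² + I²) + 2*(-⅒) = 2*I² - ⅕ = -⅕ + 2*I²)
(-330 + h(-8*(-1/(4*(1 - 3))) + 12/(1 - 1*(-4))))² = (-330 + (-⅕ + 2*(-8*(-1/(4*(1 - 3))) + 12/(1 - 1*(-4)))²))² = (-330 + (-⅕ + 2*(-8/((-2*(-4))) + 12/(1 + 4))²))² = (-330 + (-⅕ + 2*(-8/8 + 12/5)²))² = (-330 + (-⅕ + 2*(-8*⅛ + 12*(⅕))²))² = (-330 + (-⅕ + 2*(-1 + 12/5)²))² = (-330 + (-⅕ + 2*(7/5)²))² = (-330 + (-⅕ + 2*(49/25)))² = (-330 + (-⅕ + 98/25))² = (-330 + 93/25)² = (-8157/25)² = 66536649/625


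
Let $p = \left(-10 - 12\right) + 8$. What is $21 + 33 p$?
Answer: $-441$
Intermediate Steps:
$p = -14$ ($p = -22 + 8 = -14$)
$21 + 33 p = 21 + 33 \left(-14\right) = 21 - 462 = -441$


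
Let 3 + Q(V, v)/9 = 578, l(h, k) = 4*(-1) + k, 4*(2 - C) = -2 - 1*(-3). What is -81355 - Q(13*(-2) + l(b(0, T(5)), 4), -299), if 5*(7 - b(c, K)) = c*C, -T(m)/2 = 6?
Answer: -86530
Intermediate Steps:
C = 7/4 (C = 2 - (-2 - 1*(-3))/4 = 2 - (-2 + 3)/4 = 2 - 1/4*1 = 2 - 1/4 = 7/4 ≈ 1.7500)
T(m) = -12 (T(m) = -2*6 = -12)
b(c, K) = 7 - 7*c/20 (b(c, K) = 7 - c*7/(5*4) = 7 - 7*c/20)
l(h, k) = -4 + k
Q(V, v) = 5175 (Q(V, v) = -27 + 9*578 = -27 + 5202 = 5175)
-81355 - Q(13*(-2) + l(b(0, T(5)), 4), -299) = -81355 - 1*5175 = -81355 - 5175 = -86530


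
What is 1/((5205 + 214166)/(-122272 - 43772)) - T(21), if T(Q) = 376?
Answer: -82649540/219371 ≈ -376.76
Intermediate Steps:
1/((5205 + 214166)/(-122272 - 43772)) - T(21) = 1/((5205 + 214166)/(-122272 - 43772)) - 1*376 = 1/(219371/(-166044)) - 376 = 1/(219371*(-1/166044)) - 376 = 1/(-219371/166044) - 376 = -166044/219371 - 376 = -82649540/219371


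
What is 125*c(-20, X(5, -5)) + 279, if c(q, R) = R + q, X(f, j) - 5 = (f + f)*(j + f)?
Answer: -1596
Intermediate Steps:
X(f, j) = 5 + 2*f*(f + j) (X(f, j) = 5 + (f + f)*(j + f) = 5 + (2*f)*(f + j) = 5 + 2*f*(f + j))
125*c(-20, X(5, -5)) + 279 = 125*((5 + 2*5² + 2*5*(-5)) - 20) + 279 = 125*((5 + 2*25 - 50) - 20) + 279 = 125*((5 + 50 - 50) - 20) + 279 = 125*(5 - 20) + 279 = 125*(-15) + 279 = -1875 + 279 = -1596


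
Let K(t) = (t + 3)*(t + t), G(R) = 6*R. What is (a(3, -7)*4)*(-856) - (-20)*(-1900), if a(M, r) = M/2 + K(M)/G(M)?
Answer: -49984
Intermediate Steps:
K(t) = 2*t*(3 + t) (K(t) = (3 + t)*(2*t) = 2*t*(3 + t))
a(M, r) = 1 + 5*M/6 (a(M, r) = M/2 + (2*M*(3 + M))/((6*M)) = M*(½) + (2*M*(3 + M))*(1/(6*M)) = M/2 + (1 + M/3) = 1 + 5*M/6)
(a(3, -7)*4)*(-856) - (-20)*(-1900) = ((1 + (⅚)*3)*4)*(-856) - (-20)*(-1900) = ((1 + 5/2)*4)*(-856) - 1*38000 = ((7/2)*4)*(-856) - 38000 = 14*(-856) - 38000 = -11984 - 38000 = -49984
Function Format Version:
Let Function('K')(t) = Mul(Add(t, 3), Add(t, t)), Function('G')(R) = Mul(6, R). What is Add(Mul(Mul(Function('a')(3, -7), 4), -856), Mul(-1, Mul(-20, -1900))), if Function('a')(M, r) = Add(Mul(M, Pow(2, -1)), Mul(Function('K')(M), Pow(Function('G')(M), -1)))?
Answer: -49984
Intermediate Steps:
Function('K')(t) = Mul(2, t, Add(3, t)) (Function('K')(t) = Mul(Add(3, t), Mul(2, t)) = Mul(2, t, Add(3, t)))
Function('a')(M, r) = Add(1, Mul(Rational(5, 6), M)) (Function('a')(M, r) = Add(Mul(M, Pow(2, -1)), Mul(Mul(2, M, Add(3, M)), Pow(Mul(6, M), -1))) = Add(Mul(M, Rational(1, 2)), Mul(Mul(2, M, Add(3, M)), Mul(Rational(1, 6), Pow(M, -1)))) = Add(Mul(Rational(1, 2), M), Add(1, Mul(Rational(1, 3), M))) = Add(1, Mul(Rational(5, 6), M)))
Add(Mul(Mul(Function('a')(3, -7), 4), -856), Mul(-1, Mul(-20, -1900))) = Add(Mul(Mul(Add(1, Mul(Rational(5, 6), 3)), 4), -856), Mul(-1, Mul(-20, -1900))) = Add(Mul(Mul(Add(1, Rational(5, 2)), 4), -856), Mul(-1, 38000)) = Add(Mul(Mul(Rational(7, 2), 4), -856), -38000) = Add(Mul(14, -856), -38000) = Add(-11984, -38000) = -49984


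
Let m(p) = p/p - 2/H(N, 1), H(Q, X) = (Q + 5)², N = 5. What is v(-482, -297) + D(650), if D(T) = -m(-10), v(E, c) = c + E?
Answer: -38999/50 ≈ -779.98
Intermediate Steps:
H(Q, X) = (5 + Q)²
m(p) = 49/50 (m(p) = p/p - 2/(5 + 5)² = 1 - 2/(10²) = 1 - 2/100 = 1 - 2*1/100 = 1 - 1/50 = 49/50)
v(E, c) = E + c
D(T) = -49/50 (D(T) = -1*49/50 = -49/50)
v(-482, -297) + D(650) = (-482 - 297) - 49/50 = -779 - 49/50 = -38999/50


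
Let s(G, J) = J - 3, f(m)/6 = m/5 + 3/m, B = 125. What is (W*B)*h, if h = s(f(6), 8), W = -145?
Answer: -90625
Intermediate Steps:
f(m) = 18/m + 6*m/5 (f(m) = 6*(m/5 + 3/m) = 6*(3/m + m/5) = 18/m + 6*m/5)
s(G, J) = -3 + J
h = 5 (h = -3 + 8 = 5)
(W*B)*h = -145*125*5 = -18125*5 = -90625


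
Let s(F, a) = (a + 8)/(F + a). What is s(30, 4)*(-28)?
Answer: -168/17 ≈ -9.8824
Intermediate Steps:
s(F, a) = (8 + a)/(F + a)
s(30, 4)*(-28) = ((8 + 4)/(30 + 4))*(-28) = (12/34)*(-28) = ((1/34)*12)*(-28) = (6/17)*(-28) = -168/17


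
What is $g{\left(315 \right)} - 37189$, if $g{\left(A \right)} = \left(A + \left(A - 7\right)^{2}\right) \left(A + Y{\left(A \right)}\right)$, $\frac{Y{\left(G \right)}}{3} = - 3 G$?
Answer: $-239888269$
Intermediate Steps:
$Y{\left(G \right)} = - 9 G$ ($Y{\left(G \right)} = 3 \left(- 3 G\right) = - 9 G$)
$g{\left(A \right)} = - 8 A \left(A + \left(-7 + A\right)^{2}\right)$ ($g{\left(A \right)} = \left(A + \left(A - 7\right)^{2}\right) \left(A - 9 A\right) = \left(A + \left(-7 + A\right)^{2}\right) \left(- 8 A\right) = - 8 A \left(A + \left(-7 + A\right)^{2}\right)$)
$g{\left(315 \right)} - 37189 = 8 \cdot 315 \left(\left(-1\right) 315 - \left(-7 + 315\right)^{2}\right) - 37189 = 8 \cdot 315 \left(-315 - 308^{2}\right) - 37189 = 8 \cdot 315 \left(-315 - 94864\right) - 37189 = 8 \cdot 315 \left(-95179\right) - 37189 = -239851080 - 37189 = -239888269$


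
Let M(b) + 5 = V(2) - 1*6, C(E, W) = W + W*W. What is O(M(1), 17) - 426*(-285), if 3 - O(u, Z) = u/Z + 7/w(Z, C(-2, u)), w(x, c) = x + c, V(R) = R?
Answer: 183698551/1513 ≈ 1.2141e+5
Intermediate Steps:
C(E, W) = W + W²
w(x, c) = c + x
M(b) = -9 (M(b) = -5 + (2 - 1*6) = -5 + (2 - 6) = -5 - 4 = -9)
O(u, Z) = 3 - 7/(Z + u*(1 + u)) - u/Z (O(u, Z) = 3 - (u/Z + 7/(u*(1 + u) + Z)) = 3 - (u/Z + 7/(Z + u*(1 + u))) = 3 - (7/(Z + u*(1 + u)) + u/Z) = 3 + (-7/(Z + u*(1 + u)) - u/Z) = 3 - 7/(Z + u*(1 + u)) - u/Z)
O(M(1), 17) - 426*(-285) = (3 - 7/(17 - 9*(1 - 9)) - 1*(-9)/17) - 426*(-285) = (3 - 7/(17 - 9*(-8)) - 1*(-9)*1/17) + 121410 = (3 - 7/(17 + 72) + 9/17) + 121410 = (3 - 7/89 + 9/17) + 121410 = 5221/1513 + 121410 = 183698551/1513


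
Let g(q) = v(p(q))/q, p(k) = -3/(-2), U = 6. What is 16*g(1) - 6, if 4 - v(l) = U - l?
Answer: -14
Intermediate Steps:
p(k) = 3/2 (p(k) = -3*(-½) = 3/2)
v(l) = -2 + l (v(l) = 4 - (6 - l) = 4 + (-6 + l) = -2 + l)
g(q) = -1/(2*q) (g(q) = (-2 + 3/2)/q = -1/(2*q))
16*g(1) - 6 = 16*(-½/1) - 6 = 16*(-½*1) - 6 = 16*(-½) - 6 = -8 - 6 = -14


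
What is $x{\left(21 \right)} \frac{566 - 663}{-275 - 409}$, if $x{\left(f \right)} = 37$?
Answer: $\frac{3589}{684} \approx 5.2471$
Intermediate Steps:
$x{\left(21 \right)} \frac{566 - 663}{-275 - 409} = 37 \frac{566 - 663}{-275 - 409} = 37 \left(- \frac{97}{-684}\right) = 37 \left(\left(-97\right) \left(- \frac{1}{684}\right)\right) = 37 \cdot \frac{97}{684} = \frac{3589}{684}$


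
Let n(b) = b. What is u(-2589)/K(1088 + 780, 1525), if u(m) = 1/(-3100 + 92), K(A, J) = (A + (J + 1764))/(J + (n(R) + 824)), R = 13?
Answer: -1181/7756128 ≈ -0.00015227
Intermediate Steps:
K(A, J) = (1764 + A + J)/(837 + J) (K(A, J) = (A + (J + 1764))/(J + (13 + 824)) = (A + (1764 + J))/(J + 837) = (1764 + A + J)/(837 + J))
u(m) = -1/3008 (u(m) = 1/(-3008) = -1/3008)
u(-2589)/K(1088 + 780, 1525) = -(837 + 1525)/(1764 + (1088 + 780) + 1525)/3008 = -2362/(1764 + 1868 + 1525)/3008 = -1/(3008*((1/2362)*5157)) = -1/(3008*5157/2362) = -1/3008*2362/5157 = -1181/7756128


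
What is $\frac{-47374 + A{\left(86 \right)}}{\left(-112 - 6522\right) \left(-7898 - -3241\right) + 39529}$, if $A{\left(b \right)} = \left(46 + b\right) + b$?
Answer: $- \frac{47156}{30934067} \approx -0.0015244$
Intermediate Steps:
$A{\left(b \right)} = 46 + 2 b$
$\frac{-47374 + A{\left(86 \right)}}{\left(-112 - 6522\right) \left(-7898 - -3241\right) + 39529} = \frac{-47374 + \left(46 + 2 \cdot 86\right)}{\left(-112 - 6522\right) \left(-7898 - -3241\right) + 39529} = \frac{-47374 + \left(46 + 172\right)}{- 6634 \left(-7898 + \left(-4684 + 7925\right)\right) + 39529} = \frac{-47374 + 218}{- 6634 \left(-7898 + 3241\right) + 39529} = - \frac{47156}{\left(-6634\right) \left(-4657\right) + 39529} = - \frac{47156}{30894538 + 39529} = - \frac{47156}{30934067}$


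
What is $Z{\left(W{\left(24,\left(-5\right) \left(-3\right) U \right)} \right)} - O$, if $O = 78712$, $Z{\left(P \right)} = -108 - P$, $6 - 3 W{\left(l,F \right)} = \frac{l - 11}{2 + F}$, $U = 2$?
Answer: $- \frac{7566899}{96} \approx -78822.0$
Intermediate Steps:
$W{\left(l,F \right)} = 2 - \frac{-11 + l}{3 \left(2 + F\right)}$ ($W{\left(l,F \right)} = 2 - \frac{\left(l - 11\right) \frac{1}{2 + F}}{3} = 2 - \frac{\left(-11 + l\right) \frac{1}{2 + F}}{3} = 2 - \frac{\frac{1}{2 + F} \left(-11 + l\right)}{3} = 2 - \frac{-11 + l}{3 \left(2 + F\right)}$)
$Z{\left(W{\left(24,\left(-5\right) \left(-3\right) U \right)} \right)} - O = \left(-108 - \frac{23 - 24 + 6 \left(-5\right) \left(-3\right) 2}{3 \left(2 + \left(-5\right) \left(-3\right) 2\right)}\right) - 78712 = \left(-108 - \frac{23 - 24 + 6 \cdot 15 \cdot 2}{3 \left(2 + 15 \cdot 2\right)}\right) - 78712 = \left(-108 - \frac{23 - 24 + 6 \cdot 30}{3 \left(2 + 30\right)}\right) - 78712 = \left(-108 - \frac{23 - 24 + 180}{3 \cdot 32}\right) - 78712 = \left(-108 - \frac{1}{3} \cdot \frac{1}{32} \cdot 179\right) - 78712 = \left(-108 - \frac{179}{96}\right) - 78712 = - \frac{10547}{96} - 78712 = - \frac{7566899}{96}$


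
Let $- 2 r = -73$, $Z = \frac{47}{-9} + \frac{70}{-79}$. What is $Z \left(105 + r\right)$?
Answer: $- \frac{1229069}{1422} \approx -864.32$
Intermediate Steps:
$Z = - \frac{4343}{711}$ ($Z = 47 \left(- \frac{1}{9}\right) + 70 \left(- \frac{1}{79}\right) = - \frac{47}{9} - \frac{70}{79} = - \frac{4343}{711} \approx -6.1083$)
$r = \frac{73}{2}$ ($r = \left(- \frac{1}{2}\right) \left(-73\right) = \frac{73}{2} \approx 36.5$)
$Z \left(105 + r\right) = - \frac{4343 \left(105 + \frac{73}{2}\right)}{711} = \left(- \frac{4343}{711}\right) \frac{283}{2} = - \frac{1229069}{1422}$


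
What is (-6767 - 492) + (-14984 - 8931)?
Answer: -31174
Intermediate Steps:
(-6767 - 492) + (-14984 - 8931) = -7259 - 23915 = -31174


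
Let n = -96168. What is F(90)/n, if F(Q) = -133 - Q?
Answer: 223/96168 ≈ 0.0023189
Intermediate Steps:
F(90)/n = (-133 - 1*90)/(-96168) = (-133 - 90)*(-1/96168) = -223*(-1/96168) = 223/96168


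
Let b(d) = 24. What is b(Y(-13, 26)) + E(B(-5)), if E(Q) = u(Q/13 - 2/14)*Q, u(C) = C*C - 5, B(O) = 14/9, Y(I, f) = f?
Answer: 13990880/862407 ≈ 16.223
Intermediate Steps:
B(O) = 14/9 (B(O) = 14*(⅑) = 14/9)
u(C) = -5 + C² (u(C) = C² - 5 = -5 + C²)
E(Q) = Q*(-5 + (-⅐ + Q/13)²) (E(Q) = (-5 + (Q/13 - 2/14)²)*Q = (-5 + (Q*(1/13) - 2*1/14)²)*Q = (-5 + (Q/13 - ⅐)²)*Q = (-5 + (-⅐ + Q/13)²)*Q = Q*(-5 + (-⅐ + Q/13)²))
b(Y(-13, 26)) + E(B(-5)) = 24 + (1/8281)*(14/9)*(-41405 + (-13 + 7*(14/9))²) = 24 + (1/8281)*(14/9)*(-41405 + (-13 + 98/9)²) = 24 + (1/8281)*(14/9)*(-41405 + (-19/9)²) = 24 + (1/8281)*(14/9)*(-41405 + 361/81) = 24 + (1/8281)*(14/9)*(-3353444/81) = 24 - 6706888/862407 = 13990880/862407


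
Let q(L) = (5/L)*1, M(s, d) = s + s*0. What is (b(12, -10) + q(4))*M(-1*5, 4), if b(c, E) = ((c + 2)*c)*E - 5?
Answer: 33675/4 ≈ 8418.8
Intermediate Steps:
b(c, E) = -5 + E*c*(2 + c) (b(c, E) = ((2 + c)*c)*E - 5 = (c*(2 + c))*E - 5 = E*c*(2 + c) - 5 = -5 + E*c*(2 + c))
M(s, d) = s (M(s, d) = s + 0 = s)
q(L) = 5/L
(b(12, -10) + q(4))*M(-1*5, 4) = ((-5 - 10*12**2 + 2*(-10)*12) + 5/4)*(-1*5) = ((-5 - 10*144 - 240) + 5*(1/4))*(-5) = ((-5 - 1440 - 240) + 5/4)*(-5) = (-1685 + 5/4)*(-5) = -6735/4*(-5) = 33675/4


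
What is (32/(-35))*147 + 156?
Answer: 108/5 ≈ 21.600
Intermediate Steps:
(32/(-35))*147 + 156 = (32*(-1/35))*147 + 156 = -32/35*147 + 156 = -672/5 + 156 = 108/5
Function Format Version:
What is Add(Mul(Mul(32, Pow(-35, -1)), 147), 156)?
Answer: Rational(108, 5) ≈ 21.600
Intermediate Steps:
Add(Mul(Mul(32, Pow(-35, -1)), 147), 156) = Add(Mul(Mul(32, Rational(-1, 35)), 147), 156) = Add(Mul(Rational(-32, 35), 147), 156) = Add(Rational(-672, 5), 156) = Rational(108, 5)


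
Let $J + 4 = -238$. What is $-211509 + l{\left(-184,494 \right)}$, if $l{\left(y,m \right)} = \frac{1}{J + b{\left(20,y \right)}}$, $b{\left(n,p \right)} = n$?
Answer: $- \frac{46954999}{222} \approx -2.1151 \cdot 10^{5}$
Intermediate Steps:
$J = -242$ ($J = -4 - 238 = -242$)
$l{\left(y,m \right)} = - \frac{1}{222}$ ($l{\left(y,m \right)} = \frac{1}{-242 + 20} = \frac{1}{-222} = - \frac{1}{222}$)
$-211509 + l{\left(-184,494 \right)} = -211509 - \frac{1}{222} = - \frac{46954999}{222}$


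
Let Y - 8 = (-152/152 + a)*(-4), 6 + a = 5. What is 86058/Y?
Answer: 43029/8 ≈ 5378.6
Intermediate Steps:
a = -1 (a = -6 + 5 = -1)
Y = 16 (Y = 8 + (-152/152 - 1)*(-4) = 8 + (-152*1/152 - 1)*(-4) = 8 + (-1 - 1)*(-4) = 8 - 2*(-4) = 8 + 8 = 16)
86058/Y = 86058/16 = 86058*(1/16) = 43029/8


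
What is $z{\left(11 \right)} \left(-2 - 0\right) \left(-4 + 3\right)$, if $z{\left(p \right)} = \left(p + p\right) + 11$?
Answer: $66$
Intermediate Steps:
$z{\left(p \right)} = 11 + 2 p$ ($z{\left(p \right)} = 2 p + 11 = 11 + 2 p$)
$z{\left(11 \right)} \left(-2 - 0\right) \left(-4 + 3\right) = \left(11 + 2 \cdot 11\right) \left(-2 - 0\right) \left(-4 + 3\right) = \left(11 + 22\right) \left(-2 + 0\right) \left(-1\right) = 33 \left(\left(-2\right) \left(-1\right)\right) = 33 \cdot 2 = 66$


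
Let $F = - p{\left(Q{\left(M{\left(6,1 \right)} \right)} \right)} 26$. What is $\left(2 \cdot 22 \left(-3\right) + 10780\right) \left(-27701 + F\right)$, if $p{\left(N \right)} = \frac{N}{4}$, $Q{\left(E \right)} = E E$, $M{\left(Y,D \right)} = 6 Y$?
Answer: $-384659000$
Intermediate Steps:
$Q{\left(E \right)} = E^{2}$
$p{\left(N \right)} = \frac{N}{4}$ ($p{\left(N \right)} = N \frac{1}{4} = \frac{N}{4}$)
$F = -8424$ ($F = - \frac{\left(6 \cdot 6\right)^{2}}{4} \cdot 26 = - \frac{36^{2}}{4} \cdot 26 = - \frac{1296}{4} \cdot 26 = \left(-1\right) 324 \cdot 26 = \left(-324\right) 26 = -8424$)
$\left(2 \cdot 22 \left(-3\right) + 10780\right) \left(-27701 + F\right) = \left(2 \cdot 22 \left(-3\right) + 10780\right) \left(-27701 - 8424\right) = \left(44 \left(-3\right) + 10780\right) \left(-36125\right) = \left(-132 + 10780\right) \left(-36125\right) = 10648 \left(-36125\right) = -384659000$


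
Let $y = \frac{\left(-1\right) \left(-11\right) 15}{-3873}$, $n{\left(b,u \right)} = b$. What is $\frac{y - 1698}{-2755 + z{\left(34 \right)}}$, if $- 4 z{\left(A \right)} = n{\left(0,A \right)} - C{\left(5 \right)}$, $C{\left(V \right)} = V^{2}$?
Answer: $\frac{8768692}{14194545} \approx 0.61775$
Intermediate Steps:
$z{\left(A \right)} = \frac{25}{4}$ ($z{\left(A \right)} = - \frac{0 - 5^{2}}{4} = - \frac{0 - 25}{4} = \left(- \frac{1}{4}\right) \left(-25\right) = \frac{25}{4}$)
$y = - \frac{55}{1291}$ ($y = 11 \cdot 15 \left(- \frac{1}{3873}\right) = 165 \left(- \frac{1}{3873}\right) = - \frac{55}{1291} \approx -0.042603$)
$\frac{y - 1698}{-2755 + z{\left(34 \right)}} = \frac{- \frac{55}{1291} - 1698}{-2755 + \frac{25}{4}} = - \frac{2192173}{1291 \left(- \frac{10995}{4}\right)} = \left(- \frac{2192173}{1291}\right) \left(- \frac{4}{10995}\right) = \frac{8768692}{14194545}$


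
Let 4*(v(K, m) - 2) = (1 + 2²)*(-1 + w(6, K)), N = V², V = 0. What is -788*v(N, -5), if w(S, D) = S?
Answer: -6501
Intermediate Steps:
N = 0 (N = 0² = 0)
v(K, m) = 33/4 (v(K, m) = 2 + ((1 + 2²)*(-1 + 6))/4 = 2 + ((1 + 4)*5)/4 = 2 + (5*5)/4 = 2 + (¼)*25 = 2 + 25/4 = 33/4)
-788*v(N, -5) = -788*33/4 = -6501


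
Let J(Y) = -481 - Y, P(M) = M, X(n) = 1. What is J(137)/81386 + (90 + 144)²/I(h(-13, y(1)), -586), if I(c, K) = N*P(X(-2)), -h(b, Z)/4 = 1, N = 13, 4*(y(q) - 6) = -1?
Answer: 171398607/40693 ≈ 4212.0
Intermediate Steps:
y(q) = 23/4 (y(q) = 6 + (¼)*(-1) = 6 - ¼ = 23/4)
h(b, Z) = -4 (h(b, Z) = -4*1 = -4)
I(c, K) = 13 (I(c, K) = 13*1 = 13)
J(137)/81386 + (90 + 144)²/I(h(-13, y(1)), -586) = (-481 - 1*137)/81386 + (90 + 144)²/13 = (-481 - 137)*(1/81386) + 234²*(1/13) = -618*1/81386 + 54756*(1/13) = -309/40693 + 4212 = 171398607/40693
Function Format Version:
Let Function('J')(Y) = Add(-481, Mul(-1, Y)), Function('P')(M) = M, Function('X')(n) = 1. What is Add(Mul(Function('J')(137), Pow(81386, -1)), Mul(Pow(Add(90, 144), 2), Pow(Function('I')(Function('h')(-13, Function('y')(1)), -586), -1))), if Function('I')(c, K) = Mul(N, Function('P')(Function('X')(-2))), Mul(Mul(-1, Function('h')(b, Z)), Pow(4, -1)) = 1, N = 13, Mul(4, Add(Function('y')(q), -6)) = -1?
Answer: Rational(171398607, 40693) ≈ 4212.0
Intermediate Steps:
Function('y')(q) = Rational(23, 4) (Function('y')(q) = Add(6, Mul(Rational(1, 4), -1)) = Add(6, Rational(-1, 4)) = Rational(23, 4))
Function('h')(b, Z) = -4 (Function('h')(b, Z) = Mul(-4, 1) = -4)
Function('I')(c, K) = 13 (Function('I')(c, K) = Mul(13, 1) = 13)
Add(Mul(Function('J')(137), Pow(81386, -1)), Mul(Pow(Add(90, 144), 2), Pow(Function('I')(Function('h')(-13, Function('y')(1)), -586), -1))) = Add(Mul(Add(-481, Mul(-1, 137)), Pow(81386, -1)), Mul(Pow(Add(90, 144), 2), Pow(13, -1))) = Add(Mul(Add(-481, -137), Rational(1, 81386)), Mul(Pow(234, 2), Rational(1, 13))) = Add(Mul(-618, Rational(1, 81386)), Mul(54756, Rational(1, 13))) = Add(Rational(-309, 40693), 4212) = Rational(171398607, 40693)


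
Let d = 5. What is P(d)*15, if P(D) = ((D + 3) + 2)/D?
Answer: 30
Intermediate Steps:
P(D) = (5 + D)/D (P(D) = ((3 + D) + 2)/D = (5 + D)/D)
P(d)*15 = ((5 + 5)/5)*15 = ((⅕)*10)*15 = 2*15 = 30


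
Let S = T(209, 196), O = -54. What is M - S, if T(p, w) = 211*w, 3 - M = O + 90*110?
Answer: -51199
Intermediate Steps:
M = -9843 (M = 3 - (-54 + 90*110) = 3 - (-54 + 9900) = 3 - 1*9846 = 3 - 9846 = -9843)
S = 41356 (S = 211*196 = 41356)
M - S = -9843 - 1*41356 = -9843 - 41356 = -51199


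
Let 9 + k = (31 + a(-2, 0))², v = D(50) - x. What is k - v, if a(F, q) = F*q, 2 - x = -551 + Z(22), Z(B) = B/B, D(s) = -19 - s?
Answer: 1573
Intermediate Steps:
Z(B) = 1
x = 552 (x = 2 - (-551 + 1) = 2 - 1*(-550) = 2 + 550 = 552)
v = -621 (v = (-19 - 1*50) - 1*552 = (-19 - 50) - 552 = -69 - 552 = -621)
k = 952 (k = -9 + (31 - 2*0)² = -9 + (31 + 0)² = -9 + 31² = -9 + 961 = 952)
k - v = 952 - 1*(-621) = 952 + 621 = 1573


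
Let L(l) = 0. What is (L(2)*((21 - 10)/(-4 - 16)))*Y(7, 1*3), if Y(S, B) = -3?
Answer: 0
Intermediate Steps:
(L(2)*((21 - 10)/(-4 - 16)))*Y(7, 1*3) = (0*((21 - 10)/(-4 - 16)))*(-3) = (0*(11/(-20)))*(-3) = (0*(11*(-1/20)))*(-3) = (0*(-11/20))*(-3) = 0*(-3) = 0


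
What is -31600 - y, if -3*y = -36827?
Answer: -131627/3 ≈ -43876.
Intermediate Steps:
y = 36827/3 (y = -1/3*(-36827) = 36827/3 ≈ 12276.)
-31600 - y = -31600 - 1*36827/3 = -31600 - 36827/3 = -131627/3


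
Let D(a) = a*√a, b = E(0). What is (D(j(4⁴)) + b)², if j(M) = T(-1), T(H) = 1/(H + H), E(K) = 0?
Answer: -⅛ ≈ -0.12500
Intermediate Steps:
T(H) = 1/(2*H)
j(M) = -½ (j(M) = (½)/(-1) = (½)*(-1) = -½)
b = 0
D(a) = a^(3/2)
(D(j(4⁴)) + b)² = ((-½)^(3/2) + 0)² = (-I*√2/4 + 0)² = (-I*√2/4)² = -⅛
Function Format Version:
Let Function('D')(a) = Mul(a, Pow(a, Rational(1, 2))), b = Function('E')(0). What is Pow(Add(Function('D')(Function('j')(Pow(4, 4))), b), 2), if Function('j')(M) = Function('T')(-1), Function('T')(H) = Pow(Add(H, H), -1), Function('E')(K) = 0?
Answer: Rational(-1, 8) ≈ -0.12500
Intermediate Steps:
Function('T')(H) = Mul(Rational(1, 2), Pow(H, -1)) (Function('T')(H) = Pow(Mul(2, H), -1) = Mul(Rational(1, 2), Pow(H, -1)))
Function('j')(M) = Rational(-1, 2) (Function('j')(M) = Mul(Rational(1, 2), Pow(-1, -1)) = Mul(Rational(1, 2), -1) = Rational(-1, 2))
b = 0
Function('D')(a) = Pow(a, Rational(3, 2))
Pow(Add(Function('D')(Function('j')(Pow(4, 4))), b), 2) = Pow(Add(Pow(Rational(-1, 2), Rational(3, 2)), 0), 2) = Pow(Add(Mul(Rational(-1, 4), I, Pow(2, Rational(1, 2))), 0), 2) = Pow(Mul(Rational(-1, 4), I, Pow(2, Rational(1, 2))), 2) = Rational(-1, 8)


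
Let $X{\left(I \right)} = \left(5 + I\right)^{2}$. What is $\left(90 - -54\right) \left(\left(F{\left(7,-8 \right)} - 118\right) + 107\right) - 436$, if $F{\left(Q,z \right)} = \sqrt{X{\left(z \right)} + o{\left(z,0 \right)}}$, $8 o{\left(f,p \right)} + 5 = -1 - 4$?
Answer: $-2020 + 72 \sqrt{31} \approx -1619.1$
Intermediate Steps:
$o{\left(f,p \right)} = - \frac{5}{4}$ ($o{\left(f,p \right)} = - \frac{5}{8} + \frac{-1 - 4}{8} = - \frac{5}{8} + \frac{1}{8} \left(-5\right) = - \frac{5}{8} - \frac{5}{8} = - \frac{5}{4}$)
$F{\left(Q,z \right)} = \sqrt{- \frac{5}{4} + \left(5 + z\right)^{2}}$ ($F{\left(Q,z \right)} = \sqrt{\left(5 + z\right)^{2} - \frac{5}{4}} = \sqrt{- \frac{5}{4} + \left(5 + z\right)^{2}}$)
$\left(90 - -54\right) \left(\left(F{\left(7,-8 \right)} - 118\right) + 107\right) - 436 = \left(90 - -54\right) \left(\left(\frac{\sqrt{-5 + 4 \left(5 - 8\right)^{2}}}{2} - 118\right) + 107\right) - 436 = \left(90 + 54\right) \left(\left(\frac{\sqrt{-5 + 4 \left(-3\right)^{2}}}{2} - 118\right) + 107\right) - 436 = 144 \left(\left(\frac{\sqrt{-5 + 4 \cdot 9}}{2} - 118\right) + 107\right) - 436 = 144 \left(\left(\frac{\sqrt{-5 + 36}}{2} - 118\right) + 107\right) - 436 = 144 \left(\left(\frac{\sqrt{31}}{2} - 118\right) + 107\right) - 436 = 144 \left(\left(-118 + \frac{\sqrt{31}}{2}\right) + 107\right) - 436 = 144 \left(-11 + \frac{\sqrt{31}}{2}\right) - 436 = \left(-1584 + 72 \sqrt{31}\right) - 436 = -2020 + 72 \sqrt{31}$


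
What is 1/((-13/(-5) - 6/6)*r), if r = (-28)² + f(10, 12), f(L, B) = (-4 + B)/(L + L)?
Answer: 25/31376 ≈ 0.00079679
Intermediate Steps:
f(L, B) = (-4 + B)/(2*L) (f(L, B) = (-4 + B)/((2*L)) = (-4 + B)*(1/(2*L)) = (-4 + B)/(2*L))
r = 3922/5 (r = (-28)² + (½)*(-4 + 12)/10 = 784 + (½)*(⅒)*8 = 784 + ⅖ = 3922/5 ≈ 784.40)
1/((-13/(-5) - 6/6)*r) = 1/((-13/(-5) - 6/6)*(3922/5)) = 1/((-13*(-⅕) - 6*⅙)*(3922/5)) = 1/((13/5 - 1)*(3922/5)) = 1/((8/5)*(3922/5)) = 1/(31376/25) = 25/31376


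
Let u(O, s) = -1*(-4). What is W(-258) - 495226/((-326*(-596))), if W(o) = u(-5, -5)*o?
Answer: -100504349/97148 ≈ -1034.5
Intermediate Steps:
u(O, s) = 4
W(o) = 4*o
W(-258) - 495226/((-326*(-596))) = 4*(-258) - 495226/((-326*(-596))) = -1032 - 495226/194296 = -1032 - 495226*1/194296 = -1032 - 247613/97148 = -100504349/97148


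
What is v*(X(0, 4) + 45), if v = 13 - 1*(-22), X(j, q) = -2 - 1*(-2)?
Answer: 1575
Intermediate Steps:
X(j, q) = 0 (X(j, q) = -2 + 2 = 0)
v = 35 (v = 13 + 22 = 35)
v*(X(0, 4) + 45) = 35*(0 + 45) = 35*45 = 1575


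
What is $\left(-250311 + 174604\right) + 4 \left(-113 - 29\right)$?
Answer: $-76275$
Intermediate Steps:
$\left(-250311 + 174604\right) + 4 \left(-113 - 29\right) = -75707 + 4 \left(-142\right) = -75707 - 568 = -76275$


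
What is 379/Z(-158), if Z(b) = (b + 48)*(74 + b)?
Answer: 379/9240 ≈ 0.041017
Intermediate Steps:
Z(b) = (48 + b)*(74 + b)
379/Z(-158) = 379/(3552 + (-158)**2 + 122*(-158)) = 379/(3552 + 24964 - 19276) = 379/9240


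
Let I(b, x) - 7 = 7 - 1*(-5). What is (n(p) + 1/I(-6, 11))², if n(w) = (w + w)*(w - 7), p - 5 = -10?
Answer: 5202961/361 ≈ 14413.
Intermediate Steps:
p = -5 (p = 5 - 10 = -5)
I(b, x) = 19 (I(b, x) = 7 + (7 - 1*(-5)) = 7 + (7 + 5) = 7 + 12 = 19)
n(w) = 2*w*(-7 + w) (n(w) = (2*w)*(-7 + w) = 2*w*(-7 + w))
(n(p) + 1/I(-6, 11))² = (2*(-5)*(-7 - 5) + 1/19)² = (2*(-5)*(-12) + 1/19)² = (120 + 1/19)² = (2281/19)² = 5202961/361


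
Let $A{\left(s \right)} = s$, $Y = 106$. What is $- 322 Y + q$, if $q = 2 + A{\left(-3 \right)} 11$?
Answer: $-34163$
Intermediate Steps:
$q = -31$ ($q = 2 - 33 = -31$)
$- 322 Y + q = \left(-322\right) 106 - 31 = -34132 - 31 = -34163$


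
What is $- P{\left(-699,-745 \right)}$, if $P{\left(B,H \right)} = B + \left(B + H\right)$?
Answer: $2143$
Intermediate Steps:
$P{\left(B,H \right)} = H + 2 B$
$- P{\left(-699,-745 \right)} = - (-745 + 2 \left(-699\right)) = - (-745 - 1398) = \left(-1\right) \left(-2143\right) = 2143$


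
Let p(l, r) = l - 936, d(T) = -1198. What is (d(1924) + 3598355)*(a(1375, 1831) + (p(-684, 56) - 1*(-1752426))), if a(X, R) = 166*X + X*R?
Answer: 16175267535917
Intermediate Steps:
a(X, R) = 166*X + R*X
p(l, r) = -936 + l
(d(1924) + 3598355)*(a(1375, 1831) + (p(-684, 56) - 1*(-1752426))) = (-1198 + 3598355)*(1375*(166 + 1831) + ((-936 - 684) - 1*(-1752426))) = 3597157*(1375*1997 + (-1620 + 1752426)) = 3597157*(2745875 + 1750806) = 3597157*4496681 = 16175267535917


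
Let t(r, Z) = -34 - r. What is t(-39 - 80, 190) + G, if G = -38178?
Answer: -38093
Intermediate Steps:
t(-39 - 80, 190) + G = (-34 - (-39 - 80)) - 38178 = (-34 - 1*(-119)) - 38178 = (-34 + 119) - 38178 = 85 - 38178 = -38093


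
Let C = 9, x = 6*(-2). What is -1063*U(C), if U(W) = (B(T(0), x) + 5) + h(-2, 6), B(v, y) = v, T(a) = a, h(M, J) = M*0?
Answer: -5315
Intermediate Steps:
h(M, J) = 0
x = -12
U(W) = 5 (U(W) = (0 + 5) + 0 = 5 + 0 = 5)
-1063*U(C) = -1063*5 = -5315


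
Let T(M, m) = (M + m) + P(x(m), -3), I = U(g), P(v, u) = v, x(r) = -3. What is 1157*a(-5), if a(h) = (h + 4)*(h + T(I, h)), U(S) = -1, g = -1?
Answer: 16198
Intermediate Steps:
I = -1
T(M, m) = -3 + M + m (T(M, m) = (M + m) - 3 = -3 + M + m)
a(h) = (-4 + 2*h)*(4 + h) (a(h) = (h + 4)*(h + (-3 - 1 + h)) = (4 + h)*(h + (-4 + h)) = (4 + h)*(-4 + 2*h) = (-4 + 2*h)*(4 + h))
1157*a(-5) = 1157*(-16 + 2*(-5)² + 4*(-5)) = 1157*(-16 + 2*25 - 20) = 1157*(-16 + 50 - 20) = 1157*14 = 16198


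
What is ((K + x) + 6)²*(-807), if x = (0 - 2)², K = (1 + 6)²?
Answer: -2809167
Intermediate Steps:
K = 49 (K = 7² = 49)
x = 4 (x = (-2)² = 4)
((K + x) + 6)²*(-807) = ((49 + 4) + 6)²*(-807) = (53 + 6)²*(-807) = 59²*(-807) = 3481*(-807) = -2809167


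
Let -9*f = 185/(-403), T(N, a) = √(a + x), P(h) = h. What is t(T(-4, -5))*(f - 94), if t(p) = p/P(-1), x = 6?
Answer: 340753/3627 ≈ 93.949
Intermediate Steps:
T(N, a) = √(6 + a) (T(N, a) = √(a + 6) = √(6 + a))
f = 185/3627 (f = -185/(9*(-403)) = -185*(-1)/(9*403) = -⅑*(-185/403) = 185/3627 ≈ 0.051006)
t(p) = -p (t(p) = p/(-1) = p*(-1) = -p)
t(T(-4, -5))*(f - 94) = (-√(6 - 5))*(185/3627 - 94) = -√1*(-340753/3627) = -1*1*(-340753/3627) = -1*(-340753/3627) = 340753/3627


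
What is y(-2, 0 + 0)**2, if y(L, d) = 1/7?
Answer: 1/49 ≈ 0.020408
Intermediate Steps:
y(L, d) = 1/7
y(-2, 0 + 0)**2 = (1/7)**2 = 1/49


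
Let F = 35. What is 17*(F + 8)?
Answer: 731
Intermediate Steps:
17*(F + 8) = 17*(35 + 8) = 17*43 = 731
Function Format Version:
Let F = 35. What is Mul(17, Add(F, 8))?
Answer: 731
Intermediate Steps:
Mul(17, Add(F, 8)) = Mul(17, Add(35, 8)) = Mul(17, 43) = 731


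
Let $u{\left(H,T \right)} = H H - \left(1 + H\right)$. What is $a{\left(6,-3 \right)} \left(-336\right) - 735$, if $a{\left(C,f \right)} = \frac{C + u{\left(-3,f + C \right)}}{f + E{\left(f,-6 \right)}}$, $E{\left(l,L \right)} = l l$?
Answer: $-1687$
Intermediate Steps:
$u{\left(H,T \right)} = -1 + H^{2} - H$ ($u{\left(H,T \right)} = H^{2} - \left(1 + H\right) = -1 + H^{2} - H$)
$E{\left(l,L \right)} = l^{2}$
$a{\left(C,f \right)} = \frac{11 + C}{f + f^{2}}$ ($a{\left(C,f \right)} = \frac{C - \left(-2 - 9\right)}{f + f^{2}} = \frac{C + \left(-1 + 9 + 3\right)}{f + f^{2}} = \frac{C + 11}{f + f^{2}} = \frac{11 + C}{f + f^{2}}$)
$a{\left(6,-3 \right)} \left(-336\right) - 735 = \frac{11 + 6}{\left(-3\right) \left(1 - 3\right)} \left(-336\right) - 735 = \left(- \frac{1}{3}\right) \frac{1}{-2} \cdot 17 \left(-336\right) - 735 = \left(- \frac{1}{3}\right) \left(- \frac{1}{2}\right) 17 \left(-336\right) - 735 = \frac{17}{6} \left(-336\right) - 735 = -952 - 735 = -1687$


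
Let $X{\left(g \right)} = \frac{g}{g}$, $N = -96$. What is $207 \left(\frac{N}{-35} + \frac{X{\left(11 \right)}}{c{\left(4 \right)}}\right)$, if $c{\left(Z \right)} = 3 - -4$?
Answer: $\frac{20907}{35} \approx 597.34$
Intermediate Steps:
$X{\left(g \right)} = 1$
$c{\left(Z \right)} = 7$ ($c{\left(Z \right)} = 3 + 4 = 7$)
$207 \left(\frac{N}{-35} + \frac{X{\left(11 \right)}}{c{\left(4 \right)}}\right) = 207 \left(- \frac{96}{-35} + 1 \cdot \frac{1}{7}\right) = 207 \left(\left(-96\right) \left(- \frac{1}{35}\right) + 1 \cdot \frac{1}{7}\right) = 207 \left(\frac{96}{35} + \frac{1}{7}\right) = 207 \cdot \frac{101}{35} = \frac{20907}{35}$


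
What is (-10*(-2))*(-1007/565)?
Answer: -4028/113 ≈ -35.646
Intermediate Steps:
(-10*(-2))*(-1007/565) = 20*(-1007*1/565) = 20*(-1007/565) = -4028/113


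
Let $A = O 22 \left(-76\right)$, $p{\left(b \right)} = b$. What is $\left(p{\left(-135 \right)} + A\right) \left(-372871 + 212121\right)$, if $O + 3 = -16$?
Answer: $-5085004750$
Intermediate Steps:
$O = -19$ ($O = -3 - 16 = -19$)
$A = 31768$ ($A = \left(-19\right) 22 \left(-76\right) = \left(-418\right) \left(-76\right) = 31768$)
$\left(p{\left(-135 \right)} + A\right) \left(-372871 + 212121\right) = \left(-135 + 31768\right) \left(-372871 + 212121\right) = 31633 \left(-160750\right) = -5085004750$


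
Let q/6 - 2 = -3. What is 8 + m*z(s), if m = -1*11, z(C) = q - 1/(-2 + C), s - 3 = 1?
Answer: 159/2 ≈ 79.500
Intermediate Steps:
q = -6 (q = 12 + 6*(-3) = 12 - 18 = -6)
s = 4 (s = 3 + 1 = 4)
z(C) = -6 - 1/(-2 + C)
m = -11
8 + m*z(s) = 8 - 11*(11 - 6*4)/(-2 + 4) = 8 - 11*(11 - 24)/2 = 8 - 11*(-13)/2 = 8 - 11*(-13/2) = 8 + 143/2 = 159/2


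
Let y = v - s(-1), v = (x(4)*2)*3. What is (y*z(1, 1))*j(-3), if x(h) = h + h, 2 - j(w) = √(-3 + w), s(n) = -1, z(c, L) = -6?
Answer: -588 + 294*I*√6 ≈ -588.0 + 720.15*I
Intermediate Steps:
j(w) = 2 - √(-3 + w)
x(h) = 2*h
v = 48 (v = ((2*4)*2)*3 = (8*2)*3 = 16*3 = 48)
y = 49 (y = 48 - 1*(-1) = 48 + 1 = 49)
(y*z(1, 1))*j(-3) = (49*(-6))*(2 - √(-3 - 3)) = -294*(2 - √(-6)) = -294*(2 - I*√6) = -588 + 294*I*√6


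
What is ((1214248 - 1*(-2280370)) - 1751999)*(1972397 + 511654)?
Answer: 4328754469569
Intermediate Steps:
((1214248 - 1*(-2280370)) - 1751999)*(1972397 + 511654) = ((1214248 + 2280370) - 1751999)*2484051 = (3494618 - 1751999)*2484051 = 1742619*2484051 = 4328754469569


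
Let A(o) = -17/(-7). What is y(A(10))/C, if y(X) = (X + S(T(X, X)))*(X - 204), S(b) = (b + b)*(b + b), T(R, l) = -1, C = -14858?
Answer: 3735/42826 ≈ 0.087213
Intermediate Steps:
S(b) = 4*b² (S(b) = (2*b)*(2*b) = 4*b²)
A(o) = 17/7 (A(o) = -17*(-⅐) = 17/7)
y(X) = (-204 + X)*(4 + X) (y(X) = (X + 4*(-1)²)*(X - 204) = (X + 4*1)*(-204 + X) = (X + 4)*(-204 + X) = (4 + X)*(-204 + X) = (-204 + X)*(4 + X))
y(A(10))/C = (-816 + (17/7)² - 200*17/7)/(-14858) = (-816 + 289/49 - 3400/7)*(-1/14858) = -63495/49*(-1/14858) = 3735/42826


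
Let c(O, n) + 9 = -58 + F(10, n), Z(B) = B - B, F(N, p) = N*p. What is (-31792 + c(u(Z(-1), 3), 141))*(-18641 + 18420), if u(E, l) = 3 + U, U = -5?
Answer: 6729229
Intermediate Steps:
Z(B) = 0
u(E, l) = -2 (u(E, l) = 3 - 5 = -2)
c(O, n) = -67 + 10*n (c(O, n) = -9 + (-58 + 10*n) = -67 + 10*n)
(-31792 + c(u(Z(-1), 3), 141))*(-18641 + 18420) = (-31792 + (-67 + 10*141))*(-18641 + 18420) = (-31792 + (-67 + 1410))*(-221) = (-31792 + 1343)*(-221) = -30449*(-221) = 6729229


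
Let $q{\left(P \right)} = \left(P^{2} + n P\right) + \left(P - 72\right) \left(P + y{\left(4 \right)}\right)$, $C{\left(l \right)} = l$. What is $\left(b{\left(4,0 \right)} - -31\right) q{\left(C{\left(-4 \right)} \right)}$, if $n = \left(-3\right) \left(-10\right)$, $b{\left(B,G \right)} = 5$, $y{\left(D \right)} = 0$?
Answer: $7200$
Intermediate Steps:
$n = 30$
$q{\left(P \right)} = P^{2} + 30 P + P \left(-72 + P\right)$ ($q{\left(P \right)} = \left(P^{2} + 30 P\right) + \left(P - 72\right) \left(P + 0\right) = \left(P^{2} + 30 P\right) + \left(-72 + P\right) P = \left(P^{2} + 30 P\right) + P \left(-72 + P\right) = P^{2} + 30 P + P \left(-72 + P\right)$)
$\left(b{\left(4,0 \right)} - -31\right) q{\left(C{\left(-4 \right)} \right)} = \left(5 - -31\right) 2 \left(-4\right) \left(-21 - 4\right) = \left(5 + 31\right) 2 \left(-4\right) \left(-25\right) = 36 \cdot 200 = 7200$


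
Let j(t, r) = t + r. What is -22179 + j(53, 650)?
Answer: -21476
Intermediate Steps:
j(t, r) = r + t
-22179 + j(53, 650) = -22179 + (650 + 53) = -22179 + 703 = -21476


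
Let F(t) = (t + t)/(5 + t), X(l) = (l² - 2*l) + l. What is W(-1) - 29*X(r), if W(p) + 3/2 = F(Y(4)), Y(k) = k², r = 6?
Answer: -36539/42 ≈ -869.98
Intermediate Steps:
X(l) = l² - l
F(t) = 2*t/(5 + t) (F(t) = (2*t)/(5 + t) = 2*t/(5 + t))
W(p) = 1/42 (W(p) = -3/2 + 2*4²/(5 + 4²) = -3/2 + 2*16/(5 + 16) = -3/2 + 2*16/21 = -3/2 + 2*16*(1/21) = -3/2 + 32/21 = 1/42)
W(-1) - 29*X(r) = 1/42 - 174*(-1 + 6) = 1/42 - 174*5 = 1/42 - 29*30 = 1/42 - 870 = -36539/42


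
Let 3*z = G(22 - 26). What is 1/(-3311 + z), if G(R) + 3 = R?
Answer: -3/9940 ≈ -0.00030181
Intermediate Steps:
G(R) = -3 + R
z = -7/3 (z = (-3 + (22 - 26))/3 = (-3 - 4)/3 = (1/3)*(-7) = -7/3 ≈ -2.3333)
1/(-3311 + z) = 1/(-3311 - 7/3) = 1/(-9940/3) = -3/9940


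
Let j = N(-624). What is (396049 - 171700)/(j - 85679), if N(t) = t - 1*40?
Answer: -4399/1693 ≈ -2.5983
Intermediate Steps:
N(t) = -40 + t (N(t) = t - 40 = -40 + t)
j = -664 (j = -40 - 624 = -664)
(396049 - 171700)/(j - 85679) = (396049 - 171700)/(-664 - 85679) = 224349/(-86343) = 224349*(-1/86343) = -4399/1693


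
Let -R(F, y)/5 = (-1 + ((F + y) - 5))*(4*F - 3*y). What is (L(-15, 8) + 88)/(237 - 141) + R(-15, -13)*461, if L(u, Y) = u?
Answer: -157993847/96 ≈ -1.6458e+6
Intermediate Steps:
R(F, y) = -5*(-3*y + 4*F)*(-6 + F + y) (R(F, y) = -5*(-1 + ((F + y) - 5))*(4*F - 3*y) = -5*(-1 + (-5 + F + y))*(-3*y + 4*F) = -5*(-6 + F + y)*(-3*y + 4*F) = -5*(-3*y + 4*F)*(-6 + F + y))
(L(-15, 8) + 88)/(237 - 141) + R(-15, -13)*461 = (-15 + 88)/(237 - 141) + (-90*(-13) - 20*(-15)**2 + 15*(-13)**2 + 120*(-15) - 5*(-15)*(-13))*461 = 73/96 + (1170 - 20*225 + 15*169 - 1800 - 975)*461 = 73*(1/96) + (1170 - 4500 + 2535 - 1800 - 975)*461 = 73/96 - 3570*461 = 73/96 - 1645770 = -157993847/96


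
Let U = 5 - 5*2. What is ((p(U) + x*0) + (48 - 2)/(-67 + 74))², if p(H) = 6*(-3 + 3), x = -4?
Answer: 2116/49 ≈ 43.184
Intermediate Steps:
U = -5 (U = 5 - 1*10 = 5 - 10 = -5)
p(H) = 0 (p(H) = 6*0 = 0)
((p(U) + x*0) + (48 - 2)/(-67 + 74))² = ((0 - 4*0) + (48 - 2)/(-67 + 74))² = ((0 + 0) + 46/7)² = (0 + 46*(⅐))² = (0 + 46/7)² = (46/7)² = 2116/49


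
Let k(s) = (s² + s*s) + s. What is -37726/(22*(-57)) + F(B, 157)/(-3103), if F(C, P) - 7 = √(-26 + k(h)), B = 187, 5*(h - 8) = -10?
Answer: 58527500/1945581 - 2*√13/3103 ≈ 30.080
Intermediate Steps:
h = 6 (h = 8 + (⅕)*(-10) = 8 - 2 = 6)
k(s) = s + 2*s² (k(s) = (s² + s²) + s = 2*s² + s = s + 2*s²)
F(C, P) = 7 + 2*√13 (F(C, P) = 7 + √(-26 + 6*(1 + 2*6)) = 7 + √(-26 + 6*(1 + 12)) = 7 + √(-26 + 6*13) = 7 + √(-26 + 78) = 7 + √52 = 7 + 2*√13)
-37726/(22*(-57)) + F(B, 157)/(-3103) = -37726/(22*(-57)) + (7 + 2*√13)/(-3103) = -37726/(-1254) + (7 + 2*√13)*(-1/3103) = -37726*(-1/1254) + (-7/3103 - 2*√13/3103) = 18863/627 + (-7/3103 - 2*√13/3103) = 58527500/1945581 - 2*√13/3103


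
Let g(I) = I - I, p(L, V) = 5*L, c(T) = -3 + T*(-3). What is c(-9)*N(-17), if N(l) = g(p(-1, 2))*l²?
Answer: 0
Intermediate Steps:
c(T) = -3 - 3*T
g(I) = 0
N(l) = 0 (N(l) = 0*l² = 0)
c(-9)*N(-17) = (-3 - 3*(-9))*0 = (-3 + 27)*0 = 24*0 = 0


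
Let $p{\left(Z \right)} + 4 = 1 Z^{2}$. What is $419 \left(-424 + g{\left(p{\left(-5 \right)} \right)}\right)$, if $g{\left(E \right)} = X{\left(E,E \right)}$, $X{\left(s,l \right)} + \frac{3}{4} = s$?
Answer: $- \frac{676685}{4} \approx -1.6917 \cdot 10^{5}$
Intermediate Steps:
$p{\left(Z \right)} = -4 + Z^{2}$ ($p{\left(Z \right)} = -4 + 1 Z^{2} = -4 + Z^{2}$)
$X{\left(s,l \right)} = - \frac{3}{4} + s$
$g{\left(E \right)} = - \frac{3}{4} + E$
$419 \left(-424 + g{\left(p{\left(-5 \right)} \right)}\right) = 419 \left(-424 - \left(\frac{19}{4} - 25\right)\right) = 419 \left(-424 + \left(- \frac{3}{4} + \left(-4 + 25\right)\right)\right) = 419 \left(-424 + \left(- \frac{3}{4} + 21\right)\right) = 419 \left(-424 + \frac{81}{4}\right) = 419 \left(- \frac{1615}{4}\right) = - \frac{676685}{4}$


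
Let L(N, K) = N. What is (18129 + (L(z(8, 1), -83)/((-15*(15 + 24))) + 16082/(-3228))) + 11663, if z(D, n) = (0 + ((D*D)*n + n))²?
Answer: 144193771/4842 ≈ 29780.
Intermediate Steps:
z(D, n) = (n + n*D²)² (z(D, n) = (0 + (D²*n + n))² = (0 + (n*D² + n))² = (0 + (n + n*D²))² = (n + n*D²)²)
(18129 + (L(z(8, 1), -83)/((-15*(15 + 24))) + 16082/(-3228))) + 11663 = (18129 + ((1²*(1 + 8²)²)/((-15*(15 + 24))) + 16082/(-3228))) + 11663 = (18129 + ((1*(1 + 64)²)/((-15*39)) + 16082*(-1/3228))) + 11663 = (18129 + ((1*65²)/(-585) - 8041/1614)) + 11663 = (18129 + ((1*4225)*(-1/585) - 8041/1614)) + 11663 = (18129 + (4225*(-1/585) - 8041/1614)) + 11663 = (18129 + (-65/9 - 8041/1614)) + 11663 = (18129 - 59093/4842) + 11663 = 87721525/4842 + 11663 = 144193771/4842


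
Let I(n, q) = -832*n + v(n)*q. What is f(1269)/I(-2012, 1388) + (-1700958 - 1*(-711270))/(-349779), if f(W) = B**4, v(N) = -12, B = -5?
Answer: 546818748513/193232843504 ≈ 2.8298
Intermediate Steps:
I(n, q) = -832*n - 12*q
f(W) = 625 (f(W) = (-5)**4 = 625)
f(1269)/I(-2012, 1388) + (-1700958 - 1*(-711270))/(-349779) = 625/(-832*(-2012) - 12*1388) + (-1700958 - 1*(-711270))/(-349779) = 625/(1673984 - 16656) + (-1700958 + 711270)*(-1/349779) = 625/1657328 - 989688*(-1/349779) = 625*(1/1657328) + 329896/116593 = 625/1657328 + 329896/116593 = 546818748513/193232843504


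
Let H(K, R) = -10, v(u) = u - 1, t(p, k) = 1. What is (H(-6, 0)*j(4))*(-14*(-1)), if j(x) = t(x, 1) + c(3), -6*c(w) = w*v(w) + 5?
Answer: 350/3 ≈ 116.67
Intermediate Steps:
v(u) = -1 + u
c(w) = -⅚ - w*(-1 + w)/6 (c(w) = -(w*(-1 + w) + 5)/6 = -(5 + w*(-1 + w))/6 = -⅚ - w*(-1 + w)/6)
j(x) = -⅚ (j(x) = 1 + (-⅚ - ⅙*3² + (⅙)*3) = 1 + (-⅚ - ⅙*9 + ½) = 1 + (-⅚ - 3/2 + ½) = 1 - 11/6 = -⅚)
(H(-6, 0)*j(4))*(-14*(-1)) = (-10*(-⅚))*(-14*(-1)) = (25/3)*14 = 350/3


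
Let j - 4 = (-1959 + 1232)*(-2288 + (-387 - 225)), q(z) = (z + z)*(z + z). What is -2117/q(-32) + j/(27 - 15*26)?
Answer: -23791685/4096 ≈ -5808.5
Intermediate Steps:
q(z) = 4*z**2 (q(z) = (2*z)*(2*z) = 4*z**2)
j = 2108304 (j = 4 + (-1959 + 1232)*(-2288 + (-387 - 225)) = 4 - 727*(-2288 - 612) = 4 - 727*(-2900) = 4 + 2108300 = 2108304)
-2117/q(-32) + j/(27 - 15*26) = -2117/(4*(-32)**2) + 2108304/(27 - 15*26) = -2117/(4*1024) + 2108304/(27 - 390) = -2117/4096 + 2108304/(-363) = -2117*1/4096 + 2108304*(-1/363) = -2117/4096 - 5808 = -23791685/4096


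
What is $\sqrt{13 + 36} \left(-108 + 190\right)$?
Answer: $574$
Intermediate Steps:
$\sqrt{13 + 36} \left(-108 + 190\right) = \sqrt{49} \cdot 82 = 7 \cdot 82 = 574$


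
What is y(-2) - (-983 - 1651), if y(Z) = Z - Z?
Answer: 2634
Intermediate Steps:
y(Z) = 0
y(-2) - (-983 - 1651) = 0 - (-983 - 1651) = 0 - 1*(-2634) = 0 + 2634 = 2634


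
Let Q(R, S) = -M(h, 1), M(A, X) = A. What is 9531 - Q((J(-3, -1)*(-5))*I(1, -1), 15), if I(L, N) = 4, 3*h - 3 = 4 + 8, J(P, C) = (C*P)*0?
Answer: 9536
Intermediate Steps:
J(P, C) = 0
h = 5 (h = 1 + (4 + 8)/3 = 1 + (1/3)*12 = 1 + 4 = 5)
Q(R, S) = -5 (Q(R, S) = -1*5 = -5)
9531 - Q((J(-3, -1)*(-5))*I(1, -1), 15) = 9531 - 1*(-5) = 9531 + 5 = 9536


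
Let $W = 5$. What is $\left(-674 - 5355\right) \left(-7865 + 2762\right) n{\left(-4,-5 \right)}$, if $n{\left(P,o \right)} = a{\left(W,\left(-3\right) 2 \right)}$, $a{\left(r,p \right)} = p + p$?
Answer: $-369191844$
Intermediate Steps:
$a{\left(r,p \right)} = 2 p$
$n{\left(P,o \right)} = -12$ ($n{\left(P,o \right)} = 2 \left(\left(-3\right) 2\right) = 2 \left(-6\right) = -12$)
$\left(-674 - 5355\right) \left(-7865 + 2762\right) n{\left(-4,-5 \right)} = \left(-674 - 5355\right) \left(-7865 + 2762\right) \left(-12\right) = \left(-6029\right) \left(-5103\right) \left(-12\right) = 30765987 \left(-12\right) = -369191844$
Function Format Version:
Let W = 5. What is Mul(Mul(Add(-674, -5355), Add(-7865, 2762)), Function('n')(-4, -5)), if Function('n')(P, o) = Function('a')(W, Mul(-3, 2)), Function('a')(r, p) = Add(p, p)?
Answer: -369191844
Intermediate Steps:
Function('a')(r, p) = Mul(2, p)
Function('n')(P, o) = -12 (Function('n')(P, o) = Mul(2, Mul(-3, 2)) = Mul(2, -6) = -12)
Mul(Mul(Add(-674, -5355), Add(-7865, 2762)), Function('n')(-4, -5)) = Mul(Mul(Add(-674, -5355), Add(-7865, 2762)), -12) = Mul(Mul(-6029, -5103), -12) = Mul(30765987, -12) = -369191844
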